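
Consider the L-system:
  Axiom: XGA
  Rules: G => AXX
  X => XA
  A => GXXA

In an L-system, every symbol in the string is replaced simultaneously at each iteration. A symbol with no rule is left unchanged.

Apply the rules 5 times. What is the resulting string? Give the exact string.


Step 0: XGA
Step 1: XAAXXGXXA
Step 2: XAGXXAGXXAXAXAAXXXAXAGXXA
Step 3: XAGXXAAXXXAXAGXXAAXXXAXAGXXAXAGXXAXAGXXAGXXAXAXAXAGXXAXAGXXAAXXXAXAGXXA
Step 4: XAGXXAAXXXAXAGXXAGXXAXAXAXAGXXAXAGXXAAXXXAXAGXXAGXXAXAXAXAGXXAXAGXXAAXXXAXAGXXAXAGXXAAXXXAXAGXXAXAGXXAAXXXAXAGXXAAXXXAXAGXXAXAGXXAXAGXXAXAGXXAAXXXAXAGXXAXAGXXAAXXXAXAGXXAGXXAXAXAXAGXXAXAGXXAAXXXAXAGXXA
Step 5: XAGXXAAXXXAXAGXXAGXXAXAXAXAGXXAXAGXXAAXXXAXAGXXAAXXXAXAGXXAXAGXXAXAGXXAXAGXXAAXXXAXAGXXAXAGXXAAXXXAXAGXXAGXXAXAXAXAGXXAXAGXXAAXXXAXAGXXAAXXXAXAGXXAXAGXXAXAGXXAXAGXXAAXXXAXAGXXAXAGXXAAXXXAXAGXXAGXXAXAXAXAGXXAXAGXXAAXXXAXAGXXAXAGXXAAXXXAXAGXXAGXXAXAXAXAGXXAXAGXXAAXXXAXAGXXAXAGXXAAXXXAXAGXXAGXXAXAXAXAGXXAXAGXXAAXXXAXAGXXAGXXAXAXAXAGXXAXAGXXAAXXXAXAGXXAXAGXXAAXXXAXAGXXAXAGXXAAXXXAXAGXXAXAGXXAAXXXAXAGXXAGXXAXAXAXAGXXAXAGXXAAXXXAXAGXXAXAGXXAAXXXAXAGXXAGXXAXAXAXAGXXAXAGXXAAXXXAXAGXXAAXXXAXAGXXAXAGXXAXAGXXAXAGXXAAXXXAXAGXXAXAGXXAAXXXAXAGXXAGXXAXAXAXAGXXAXAGXXAAXXXAXAGXXA

Answer: XAGXXAAXXXAXAGXXAGXXAXAXAXAGXXAXAGXXAAXXXAXAGXXAAXXXAXAGXXAXAGXXAXAGXXAXAGXXAAXXXAXAGXXAXAGXXAAXXXAXAGXXAGXXAXAXAXAGXXAXAGXXAAXXXAXAGXXAAXXXAXAGXXAXAGXXAXAGXXAXAGXXAAXXXAXAGXXAXAGXXAAXXXAXAGXXAGXXAXAXAXAGXXAXAGXXAAXXXAXAGXXAXAGXXAAXXXAXAGXXAGXXAXAXAXAGXXAXAGXXAAXXXAXAGXXAXAGXXAAXXXAXAGXXAGXXAXAXAXAGXXAXAGXXAAXXXAXAGXXAGXXAXAXAXAGXXAXAGXXAAXXXAXAGXXAXAGXXAAXXXAXAGXXAXAGXXAAXXXAXAGXXAXAGXXAAXXXAXAGXXAGXXAXAXAXAGXXAXAGXXAAXXXAXAGXXAXAGXXAAXXXAXAGXXAGXXAXAXAXAGXXAXAGXXAAXXXAXAGXXAAXXXAXAGXXAXAGXXAXAGXXAXAGXXAAXXXAXAGXXAXAGXXAAXXXAXAGXXAGXXAXAXAXAGXXAXAGXXAAXXXAXAGXXA


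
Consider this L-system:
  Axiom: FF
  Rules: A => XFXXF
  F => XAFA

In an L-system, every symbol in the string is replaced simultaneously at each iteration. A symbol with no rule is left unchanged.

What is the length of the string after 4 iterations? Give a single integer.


Answer: 210

Derivation:
Step 0: length = 2
Step 1: length = 8
Step 2: length = 30
Step 3: length = 76
Step 4: length = 210


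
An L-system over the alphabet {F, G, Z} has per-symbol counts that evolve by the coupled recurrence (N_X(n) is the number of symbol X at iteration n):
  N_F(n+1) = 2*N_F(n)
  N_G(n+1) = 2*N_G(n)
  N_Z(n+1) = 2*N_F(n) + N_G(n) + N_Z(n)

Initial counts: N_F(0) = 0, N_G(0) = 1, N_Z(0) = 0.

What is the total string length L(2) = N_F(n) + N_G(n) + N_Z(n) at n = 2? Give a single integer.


Step 0: N_F=0, N_G=1, N_Z=0, L=1
Step 1: N_F=0, N_G=2, N_Z=1, L=3
Step 2: N_F=0, N_G=4, N_Z=3, L=7

Answer: 7


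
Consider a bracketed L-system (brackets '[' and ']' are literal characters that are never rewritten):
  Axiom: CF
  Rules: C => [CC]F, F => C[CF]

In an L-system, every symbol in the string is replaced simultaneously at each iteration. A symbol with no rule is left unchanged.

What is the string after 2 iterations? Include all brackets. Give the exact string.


Step 0: CF
Step 1: [CC]FC[CF]
Step 2: [[CC]F[CC]F]C[CF][CC]F[[CC]FC[CF]]

Answer: [[CC]F[CC]F]C[CF][CC]F[[CC]FC[CF]]


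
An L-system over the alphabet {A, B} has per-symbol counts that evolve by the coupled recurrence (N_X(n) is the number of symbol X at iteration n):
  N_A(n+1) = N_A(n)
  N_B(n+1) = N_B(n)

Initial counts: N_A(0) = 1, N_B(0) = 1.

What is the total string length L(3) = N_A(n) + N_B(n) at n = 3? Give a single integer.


Answer: 2

Derivation:
Step 0: N_A=1, N_B=1, L=2
Step 1: N_A=1, N_B=1, L=2
Step 2: N_A=1, N_B=1, L=2
Step 3: N_A=1, N_B=1, L=2


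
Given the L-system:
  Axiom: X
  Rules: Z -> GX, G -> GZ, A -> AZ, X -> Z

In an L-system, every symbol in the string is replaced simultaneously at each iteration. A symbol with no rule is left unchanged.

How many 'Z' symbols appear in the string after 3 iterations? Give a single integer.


Answer: 2

Derivation:
Step 0: X  (0 'Z')
Step 1: Z  (1 'Z')
Step 2: GX  (0 'Z')
Step 3: GZZ  (2 'Z')


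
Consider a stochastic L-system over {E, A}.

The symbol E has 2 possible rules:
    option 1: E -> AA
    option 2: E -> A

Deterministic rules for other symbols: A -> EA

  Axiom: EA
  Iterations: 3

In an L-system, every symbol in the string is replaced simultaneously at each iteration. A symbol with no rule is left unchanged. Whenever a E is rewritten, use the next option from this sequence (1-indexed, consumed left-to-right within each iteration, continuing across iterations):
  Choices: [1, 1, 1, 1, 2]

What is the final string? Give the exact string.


Answer: AAEAAAEAEAEAAEA

Derivation:
Step 0: EA
Step 1: AAEA  (used choices [1])
Step 2: EAEAAAEA  (used choices [1])
Step 3: AAEAAAEAEAEAAEA  (used choices [1, 1, 2])


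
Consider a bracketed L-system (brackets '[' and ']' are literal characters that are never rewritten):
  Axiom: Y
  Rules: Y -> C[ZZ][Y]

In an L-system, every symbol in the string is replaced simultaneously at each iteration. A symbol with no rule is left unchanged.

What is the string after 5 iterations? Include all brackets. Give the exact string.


Answer: C[ZZ][C[ZZ][C[ZZ][C[ZZ][C[ZZ][Y]]]]]

Derivation:
Step 0: Y
Step 1: C[ZZ][Y]
Step 2: C[ZZ][C[ZZ][Y]]
Step 3: C[ZZ][C[ZZ][C[ZZ][Y]]]
Step 4: C[ZZ][C[ZZ][C[ZZ][C[ZZ][Y]]]]
Step 5: C[ZZ][C[ZZ][C[ZZ][C[ZZ][C[ZZ][Y]]]]]


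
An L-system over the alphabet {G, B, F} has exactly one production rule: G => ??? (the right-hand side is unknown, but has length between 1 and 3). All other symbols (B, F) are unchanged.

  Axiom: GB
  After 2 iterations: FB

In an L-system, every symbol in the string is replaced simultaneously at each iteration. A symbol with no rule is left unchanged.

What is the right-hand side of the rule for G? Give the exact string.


Answer: F

Derivation:
Trying G => F:
  Step 0: GB
  Step 1: FB
  Step 2: FB
Matches the given result.


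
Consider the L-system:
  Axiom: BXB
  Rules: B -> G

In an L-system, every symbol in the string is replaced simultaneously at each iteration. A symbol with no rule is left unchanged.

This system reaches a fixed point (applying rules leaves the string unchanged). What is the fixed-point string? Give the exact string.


Answer: GXG

Derivation:
Step 0: BXB
Step 1: GXG
Step 2: GXG  (unchanged — fixed point at step 1)


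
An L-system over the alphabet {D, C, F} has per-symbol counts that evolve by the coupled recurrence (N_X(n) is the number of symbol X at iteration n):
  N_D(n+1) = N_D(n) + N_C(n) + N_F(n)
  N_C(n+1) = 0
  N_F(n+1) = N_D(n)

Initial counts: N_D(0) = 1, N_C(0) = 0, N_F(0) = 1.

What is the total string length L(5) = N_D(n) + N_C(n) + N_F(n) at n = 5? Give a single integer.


Step 0: N_D=1, N_C=0, N_F=1, L=2
Step 1: N_D=2, N_C=0, N_F=1, L=3
Step 2: N_D=3, N_C=0, N_F=2, L=5
Step 3: N_D=5, N_C=0, N_F=3, L=8
Step 4: N_D=8, N_C=0, N_F=5, L=13
Step 5: N_D=13, N_C=0, N_F=8, L=21

Answer: 21


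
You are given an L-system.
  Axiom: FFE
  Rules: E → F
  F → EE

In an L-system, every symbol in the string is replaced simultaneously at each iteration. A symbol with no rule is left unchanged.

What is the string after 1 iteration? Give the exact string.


Answer: EEEEF

Derivation:
Step 0: FFE
Step 1: EEEEF


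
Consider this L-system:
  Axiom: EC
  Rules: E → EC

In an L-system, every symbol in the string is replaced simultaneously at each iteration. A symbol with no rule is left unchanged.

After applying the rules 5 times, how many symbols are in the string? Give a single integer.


Answer: 7

Derivation:
Step 0: length = 2
Step 1: length = 3
Step 2: length = 4
Step 3: length = 5
Step 4: length = 6
Step 5: length = 7


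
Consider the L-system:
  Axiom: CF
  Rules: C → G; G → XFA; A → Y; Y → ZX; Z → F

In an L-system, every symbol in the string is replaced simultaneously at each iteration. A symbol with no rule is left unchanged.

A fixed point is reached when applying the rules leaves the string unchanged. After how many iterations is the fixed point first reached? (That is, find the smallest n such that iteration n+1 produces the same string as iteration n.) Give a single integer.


Answer: 5

Derivation:
Step 0: CF
Step 1: GF
Step 2: XFAF
Step 3: XFYF
Step 4: XFZXF
Step 5: XFFXF
Step 6: XFFXF  (unchanged — fixed point at step 5)


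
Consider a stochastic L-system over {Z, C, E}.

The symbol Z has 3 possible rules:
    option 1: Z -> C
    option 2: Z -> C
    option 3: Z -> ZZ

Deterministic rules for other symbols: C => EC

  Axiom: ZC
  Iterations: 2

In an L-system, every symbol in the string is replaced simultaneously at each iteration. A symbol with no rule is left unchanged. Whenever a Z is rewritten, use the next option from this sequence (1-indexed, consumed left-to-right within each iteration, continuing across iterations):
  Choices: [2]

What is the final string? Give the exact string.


Step 0: ZC
Step 1: CEC  (used choices [2])
Step 2: ECEEC  (used choices [])

Answer: ECEEC


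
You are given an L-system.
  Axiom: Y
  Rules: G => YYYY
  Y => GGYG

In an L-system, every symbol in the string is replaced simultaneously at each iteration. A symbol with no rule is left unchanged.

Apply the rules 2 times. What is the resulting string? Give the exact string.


Step 0: Y
Step 1: GGYG
Step 2: YYYYYYYYGGYGYYYY

Answer: YYYYYYYYGGYGYYYY


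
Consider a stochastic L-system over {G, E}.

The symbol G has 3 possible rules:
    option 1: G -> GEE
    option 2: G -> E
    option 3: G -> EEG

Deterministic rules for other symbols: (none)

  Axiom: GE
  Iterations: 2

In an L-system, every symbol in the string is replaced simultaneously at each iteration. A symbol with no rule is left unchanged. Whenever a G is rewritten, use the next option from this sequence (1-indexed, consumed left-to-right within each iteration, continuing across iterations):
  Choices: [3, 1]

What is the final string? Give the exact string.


Step 0: GE
Step 1: EEGE  (used choices [3])
Step 2: EEGEEE  (used choices [1])

Answer: EEGEEE


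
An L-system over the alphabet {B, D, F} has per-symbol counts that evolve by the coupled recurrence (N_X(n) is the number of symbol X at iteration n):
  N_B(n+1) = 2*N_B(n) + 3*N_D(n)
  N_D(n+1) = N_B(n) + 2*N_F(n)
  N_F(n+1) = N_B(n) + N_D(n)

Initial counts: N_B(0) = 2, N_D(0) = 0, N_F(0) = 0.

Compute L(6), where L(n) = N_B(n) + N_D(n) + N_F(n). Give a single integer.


Answer: 4516

Derivation:
Step 0: N_B=2, N_D=0, N_F=0, L=2
Step 1: N_B=4, N_D=2, N_F=2, L=8
Step 2: N_B=14, N_D=8, N_F=6, L=28
Step 3: N_B=52, N_D=26, N_F=22, L=100
Step 4: N_B=182, N_D=96, N_F=78, L=356
Step 5: N_B=652, N_D=338, N_F=278, L=1268
Step 6: N_B=2318, N_D=1208, N_F=990, L=4516


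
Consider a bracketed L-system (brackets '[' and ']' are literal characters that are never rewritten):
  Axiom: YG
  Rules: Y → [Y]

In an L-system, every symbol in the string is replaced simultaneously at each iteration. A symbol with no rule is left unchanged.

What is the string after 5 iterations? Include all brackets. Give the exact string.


Step 0: YG
Step 1: [Y]G
Step 2: [[Y]]G
Step 3: [[[Y]]]G
Step 4: [[[[Y]]]]G
Step 5: [[[[[Y]]]]]G

Answer: [[[[[Y]]]]]G


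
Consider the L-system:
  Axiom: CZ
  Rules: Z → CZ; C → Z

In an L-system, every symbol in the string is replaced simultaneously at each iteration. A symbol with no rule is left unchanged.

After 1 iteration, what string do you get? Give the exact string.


Answer: ZCZ

Derivation:
Step 0: CZ
Step 1: ZCZ


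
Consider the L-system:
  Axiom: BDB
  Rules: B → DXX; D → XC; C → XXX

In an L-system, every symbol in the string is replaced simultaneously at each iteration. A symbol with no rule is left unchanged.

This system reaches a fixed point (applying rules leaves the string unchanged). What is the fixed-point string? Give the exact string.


Step 0: BDB
Step 1: DXXXCDXX
Step 2: XCXXXXXXXCXX
Step 3: XXXXXXXXXXXXXXXX
Step 4: XXXXXXXXXXXXXXXX  (unchanged — fixed point at step 3)

Answer: XXXXXXXXXXXXXXXX


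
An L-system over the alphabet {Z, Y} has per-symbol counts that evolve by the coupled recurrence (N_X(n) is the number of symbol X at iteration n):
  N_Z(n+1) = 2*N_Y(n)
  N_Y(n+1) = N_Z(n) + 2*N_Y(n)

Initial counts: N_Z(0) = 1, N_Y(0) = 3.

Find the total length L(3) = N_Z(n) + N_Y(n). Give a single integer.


Answer: 94

Derivation:
Step 0: N_Z=1, N_Y=3, L=4
Step 1: N_Z=6, N_Y=7, L=13
Step 2: N_Z=14, N_Y=20, L=34
Step 3: N_Z=40, N_Y=54, L=94


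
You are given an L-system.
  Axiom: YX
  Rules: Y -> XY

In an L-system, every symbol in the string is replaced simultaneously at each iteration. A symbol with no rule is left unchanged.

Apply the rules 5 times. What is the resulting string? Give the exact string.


Answer: XXXXXYX

Derivation:
Step 0: YX
Step 1: XYX
Step 2: XXYX
Step 3: XXXYX
Step 4: XXXXYX
Step 5: XXXXXYX


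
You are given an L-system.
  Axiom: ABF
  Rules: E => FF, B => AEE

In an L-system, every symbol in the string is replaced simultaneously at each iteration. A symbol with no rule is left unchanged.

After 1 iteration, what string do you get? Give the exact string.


Step 0: ABF
Step 1: AAEEF

Answer: AAEEF


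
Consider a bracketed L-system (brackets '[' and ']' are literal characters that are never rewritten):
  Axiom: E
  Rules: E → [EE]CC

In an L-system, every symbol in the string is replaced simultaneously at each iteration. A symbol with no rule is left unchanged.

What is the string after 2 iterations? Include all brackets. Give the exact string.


Answer: [[EE]CC[EE]CC]CC

Derivation:
Step 0: E
Step 1: [EE]CC
Step 2: [[EE]CC[EE]CC]CC


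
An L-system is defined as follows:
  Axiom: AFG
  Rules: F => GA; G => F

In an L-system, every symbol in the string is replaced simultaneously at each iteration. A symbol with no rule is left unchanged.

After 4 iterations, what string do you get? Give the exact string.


Answer: AFAAGAA

Derivation:
Step 0: AFG
Step 1: AGAF
Step 2: AFAGA
Step 3: AGAAFA
Step 4: AFAAGAA


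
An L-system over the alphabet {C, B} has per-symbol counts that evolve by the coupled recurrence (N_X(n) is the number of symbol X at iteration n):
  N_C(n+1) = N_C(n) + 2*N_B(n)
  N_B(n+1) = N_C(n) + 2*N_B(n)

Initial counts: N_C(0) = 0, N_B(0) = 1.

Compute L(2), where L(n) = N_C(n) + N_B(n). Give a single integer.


Answer: 12

Derivation:
Step 0: N_C=0, N_B=1, L=1
Step 1: N_C=2, N_B=2, L=4
Step 2: N_C=6, N_B=6, L=12


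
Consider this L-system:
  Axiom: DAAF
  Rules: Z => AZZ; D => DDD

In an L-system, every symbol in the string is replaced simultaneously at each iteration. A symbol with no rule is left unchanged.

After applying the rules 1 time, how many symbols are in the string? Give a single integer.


Answer: 6

Derivation:
Step 0: length = 4
Step 1: length = 6


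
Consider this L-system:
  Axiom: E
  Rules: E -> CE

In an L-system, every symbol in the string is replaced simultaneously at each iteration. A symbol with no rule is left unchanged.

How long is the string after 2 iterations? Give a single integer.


Answer: 3

Derivation:
Step 0: length = 1
Step 1: length = 2
Step 2: length = 3


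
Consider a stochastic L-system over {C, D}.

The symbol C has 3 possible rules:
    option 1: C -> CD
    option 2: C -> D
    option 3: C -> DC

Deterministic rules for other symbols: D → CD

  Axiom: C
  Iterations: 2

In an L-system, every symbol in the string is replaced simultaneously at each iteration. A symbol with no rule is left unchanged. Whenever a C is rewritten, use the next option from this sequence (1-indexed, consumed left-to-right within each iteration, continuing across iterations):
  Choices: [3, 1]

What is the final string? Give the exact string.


Answer: CDCD

Derivation:
Step 0: C
Step 1: DC  (used choices [3])
Step 2: CDCD  (used choices [1])


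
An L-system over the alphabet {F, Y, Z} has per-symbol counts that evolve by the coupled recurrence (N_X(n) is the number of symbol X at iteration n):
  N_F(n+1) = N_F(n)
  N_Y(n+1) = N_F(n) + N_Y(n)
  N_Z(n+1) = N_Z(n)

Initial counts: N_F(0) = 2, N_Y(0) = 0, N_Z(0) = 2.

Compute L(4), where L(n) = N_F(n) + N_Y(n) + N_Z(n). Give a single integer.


Step 0: N_F=2, N_Y=0, N_Z=2, L=4
Step 1: N_F=2, N_Y=2, N_Z=2, L=6
Step 2: N_F=2, N_Y=4, N_Z=2, L=8
Step 3: N_F=2, N_Y=6, N_Z=2, L=10
Step 4: N_F=2, N_Y=8, N_Z=2, L=12

Answer: 12


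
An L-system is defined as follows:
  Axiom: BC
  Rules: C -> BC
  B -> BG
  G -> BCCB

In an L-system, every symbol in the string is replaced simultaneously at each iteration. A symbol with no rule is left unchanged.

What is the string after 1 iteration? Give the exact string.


Step 0: BC
Step 1: BGBC

Answer: BGBC


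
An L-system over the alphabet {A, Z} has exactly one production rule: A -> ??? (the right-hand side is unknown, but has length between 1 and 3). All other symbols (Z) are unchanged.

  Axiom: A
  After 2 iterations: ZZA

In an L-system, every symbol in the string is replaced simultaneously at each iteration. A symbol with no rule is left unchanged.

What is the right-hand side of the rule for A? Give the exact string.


Trying A -> ZA:
  Step 0: A
  Step 1: ZA
  Step 2: ZZA
Matches the given result.

Answer: ZA


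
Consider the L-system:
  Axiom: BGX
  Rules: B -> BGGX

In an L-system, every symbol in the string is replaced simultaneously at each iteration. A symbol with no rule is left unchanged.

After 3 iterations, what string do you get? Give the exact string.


Answer: BGGXGGXGGXGX

Derivation:
Step 0: BGX
Step 1: BGGXGX
Step 2: BGGXGGXGX
Step 3: BGGXGGXGGXGX


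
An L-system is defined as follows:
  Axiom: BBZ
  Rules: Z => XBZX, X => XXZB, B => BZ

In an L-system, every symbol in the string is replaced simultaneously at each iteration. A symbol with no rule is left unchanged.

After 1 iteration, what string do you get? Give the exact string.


Step 0: BBZ
Step 1: BZBZXBZX

Answer: BZBZXBZX


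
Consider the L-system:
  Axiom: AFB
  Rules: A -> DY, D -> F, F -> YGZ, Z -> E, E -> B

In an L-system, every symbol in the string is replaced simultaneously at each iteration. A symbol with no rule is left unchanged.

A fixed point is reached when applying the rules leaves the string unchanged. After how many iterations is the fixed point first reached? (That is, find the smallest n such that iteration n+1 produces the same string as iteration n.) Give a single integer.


Step 0: AFB
Step 1: DYYGZB
Step 2: FYYGEB
Step 3: YGZYYGBB
Step 4: YGEYYGBB
Step 5: YGBYYGBB
Step 6: YGBYYGBB  (unchanged — fixed point at step 5)

Answer: 5


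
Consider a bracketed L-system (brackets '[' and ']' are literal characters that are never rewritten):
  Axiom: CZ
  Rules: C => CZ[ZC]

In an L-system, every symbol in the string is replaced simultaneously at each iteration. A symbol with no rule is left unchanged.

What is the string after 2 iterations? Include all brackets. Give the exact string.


Answer: CZ[ZC]Z[ZCZ[ZC]]Z

Derivation:
Step 0: CZ
Step 1: CZ[ZC]Z
Step 2: CZ[ZC]Z[ZCZ[ZC]]Z


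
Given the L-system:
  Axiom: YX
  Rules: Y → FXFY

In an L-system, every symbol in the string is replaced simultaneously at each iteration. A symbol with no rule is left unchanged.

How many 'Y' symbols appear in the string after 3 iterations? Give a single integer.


Step 0: YX  (1 'Y')
Step 1: FXFYX  (1 'Y')
Step 2: FXFFXFYX  (1 'Y')
Step 3: FXFFXFFXFYX  (1 'Y')

Answer: 1


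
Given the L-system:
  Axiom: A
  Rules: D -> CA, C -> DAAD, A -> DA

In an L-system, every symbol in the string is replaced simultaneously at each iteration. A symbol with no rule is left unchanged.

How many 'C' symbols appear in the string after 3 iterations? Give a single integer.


Step 0: A  (0 'C')
Step 1: DA  (0 'C')
Step 2: CADA  (1 'C')
Step 3: DAADDACADA  (1 'C')

Answer: 1


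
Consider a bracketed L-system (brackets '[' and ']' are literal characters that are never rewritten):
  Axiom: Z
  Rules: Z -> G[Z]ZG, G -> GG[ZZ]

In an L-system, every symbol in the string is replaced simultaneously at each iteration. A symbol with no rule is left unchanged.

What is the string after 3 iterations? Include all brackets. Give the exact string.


Answer: GG[ZZ]GG[ZZ][G[Z]ZGG[Z]ZG][GG[ZZ][G[Z]ZG]G[Z]ZGGG[ZZ]]GG[ZZ][G[Z]ZG]G[Z]ZGGG[ZZ]GG[ZZ]GG[ZZ][G[Z]ZGG[Z]ZG]

Derivation:
Step 0: Z
Step 1: G[Z]ZG
Step 2: GG[ZZ][G[Z]ZG]G[Z]ZGGG[ZZ]
Step 3: GG[ZZ]GG[ZZ][G[Z]ZGG[Z]ZG][GG[ZZ][G[Z]ZG]G[Z]ZGGG[ZZ]]GG[ZZ][G[Z]ZG]G[Z]ZGGG[ZZ]GG[ZZ]GG[ZZ][G[Z]ZGG[Z]ZG]


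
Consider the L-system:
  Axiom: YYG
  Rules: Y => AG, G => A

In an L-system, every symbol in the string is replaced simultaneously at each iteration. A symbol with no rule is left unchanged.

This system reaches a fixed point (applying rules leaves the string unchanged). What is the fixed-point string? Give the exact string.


Answer: AAAAA

Derivation:
Step 0: YYG
Step 1: AGAGA
Step 2: AAAAA
Step 3: AAAAA  (unchanged — fixed point at step 2)


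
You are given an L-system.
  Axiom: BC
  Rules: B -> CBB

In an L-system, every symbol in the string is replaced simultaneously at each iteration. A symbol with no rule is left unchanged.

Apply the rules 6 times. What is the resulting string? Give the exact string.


Step 0: BC
Step 1: CBBC
Step 2: CCBBCBBC
Step 3: CCCBBCBBCCBBCBBC
Step 4: CCCCBBCBBCCBBCBBCCCBBCBBCCBBCBBC
Step 5: CCCCCBBCBBCCBBCBBCCCBBCBBCCBBCBBCCCCBBCBBCCBBCBBCCCBBCBBCCBBCBBC
Step 6: CCCCCCBBCBBCCBBCBBCCCBBCBBCCBBCBBCCCCBBCBBCCBBCBBCCCBBCBBCCBBCBBCCCCCBBCBBCCBBCBBCCCBBCBBCCBBCBBCCCCBBCBBCCBBCBBCCCBBCBBCCBBCBBC

Answer: CCCCCCBBCBBCCBBCBBCCCBBCBBCCBBCBBCCCCBBCBBCCBBCBBCCCBBCBBCCBBCBBCCCCCBBCBBCCBBCBBCCCBBCBBCCBBCBBCCCCBBCBBCCBBCBBCCCBBCBBCCBBCBBC


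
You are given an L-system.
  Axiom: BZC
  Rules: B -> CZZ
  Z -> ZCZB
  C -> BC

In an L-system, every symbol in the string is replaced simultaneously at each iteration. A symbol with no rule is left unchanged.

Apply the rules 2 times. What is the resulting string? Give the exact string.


Answer: BCZCZBZCZBZCZBBCZCZBCZZCZZBC

Derivation:
Step 0: BZC
Step 1: CZZZCZBBC
Step 2: BCZCZBZCZBZCZBBCZCZBCZZCZZBC


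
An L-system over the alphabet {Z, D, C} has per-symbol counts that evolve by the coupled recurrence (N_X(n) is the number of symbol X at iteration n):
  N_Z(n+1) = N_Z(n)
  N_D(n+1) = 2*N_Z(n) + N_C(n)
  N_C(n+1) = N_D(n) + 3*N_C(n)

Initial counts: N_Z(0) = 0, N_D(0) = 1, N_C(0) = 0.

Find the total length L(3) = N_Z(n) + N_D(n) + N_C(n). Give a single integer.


Step 0: N_Z=0, N_D=1, N_C=0, L=1
Step 1: N_Z=0, N_D=0, N_C=1, L=1
Step 2: N_Z=0, N_D=1, N_C=3, L=4
Step 3: N_Z=0, N_D=3, N_C=10, L=13

Answer: 13


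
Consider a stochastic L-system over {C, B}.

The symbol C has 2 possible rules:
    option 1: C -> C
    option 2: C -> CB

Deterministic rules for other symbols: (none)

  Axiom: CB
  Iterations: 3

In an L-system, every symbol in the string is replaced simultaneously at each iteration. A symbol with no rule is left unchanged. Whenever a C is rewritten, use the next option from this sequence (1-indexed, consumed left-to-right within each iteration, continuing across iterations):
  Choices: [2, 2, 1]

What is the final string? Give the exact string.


Answer: CBBB

Derivation:
Step 0: CB
Step 1: CBB  (used choices [2])
Step 2: CBBB  (used choices [2])
Step 3: CBBB  (used choices [1])


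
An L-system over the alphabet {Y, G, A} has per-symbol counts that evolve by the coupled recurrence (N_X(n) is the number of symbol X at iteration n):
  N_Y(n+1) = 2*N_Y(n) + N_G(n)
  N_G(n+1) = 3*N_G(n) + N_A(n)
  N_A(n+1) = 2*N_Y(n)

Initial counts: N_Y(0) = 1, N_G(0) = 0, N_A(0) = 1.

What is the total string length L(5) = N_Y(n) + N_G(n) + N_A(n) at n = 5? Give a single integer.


Step 0: N_Y=1, N_G=0, N_A=1, L=2
Step 1: N_Y=2, N_G=1, N_A=2, L=5
Step 2: N_Y=5, N_G=5, N_A=4, L=14
Step 3: N_Y=15, N_G=19, N_A=10, L=44
Step 4: N_Y=49, N_G=67, N_A=30, L=146
Step 5: N_Y=165, N_G=231, N_A=98, L=494

Answer: 494


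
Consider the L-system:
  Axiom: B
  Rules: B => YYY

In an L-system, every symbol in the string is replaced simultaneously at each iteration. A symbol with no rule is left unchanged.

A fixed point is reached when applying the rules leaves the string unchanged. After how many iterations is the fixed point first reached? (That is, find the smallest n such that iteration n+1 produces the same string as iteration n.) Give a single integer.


Answer: 1

Derivation:
Step 0: B
Step 1: YYY
Step 2: YYY  (unchanged — fixed point at step 1)


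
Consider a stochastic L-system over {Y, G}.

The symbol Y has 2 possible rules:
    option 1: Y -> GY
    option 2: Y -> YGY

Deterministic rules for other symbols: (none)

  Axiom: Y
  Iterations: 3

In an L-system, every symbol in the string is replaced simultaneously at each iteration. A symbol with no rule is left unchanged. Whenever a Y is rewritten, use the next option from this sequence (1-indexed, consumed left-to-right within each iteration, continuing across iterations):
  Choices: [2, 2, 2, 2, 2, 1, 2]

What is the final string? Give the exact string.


Step 0: Y
Step 1: YGY  (used choices [2])
Step 2: YGYGYGY  (used choices [2, 2])
Step 3: YGYGYGYGGYGYGY  (used choices [2, 2, 1, 2])

Answer: YGYGYGYGGYGYGY


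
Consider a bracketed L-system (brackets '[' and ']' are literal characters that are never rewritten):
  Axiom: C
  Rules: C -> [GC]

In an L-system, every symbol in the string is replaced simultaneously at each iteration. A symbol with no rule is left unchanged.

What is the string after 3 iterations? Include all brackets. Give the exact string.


Answer: [G[G[GC]]]

Derivation:
Step 0: C
Step 1: [GC]
Step 2: [G[GC]]
Step 3: [G[G[GC]]]


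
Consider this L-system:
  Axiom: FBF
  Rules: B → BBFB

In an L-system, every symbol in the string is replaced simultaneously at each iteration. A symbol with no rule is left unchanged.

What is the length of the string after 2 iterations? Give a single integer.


Step 0: length = 3
Step 1: length = 6
Step 2: length = 15

Answer: 15


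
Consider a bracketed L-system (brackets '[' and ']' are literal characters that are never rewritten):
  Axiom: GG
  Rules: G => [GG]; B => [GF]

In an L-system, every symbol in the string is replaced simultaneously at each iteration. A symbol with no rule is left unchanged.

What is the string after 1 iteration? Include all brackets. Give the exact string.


Answer: [GG][GG]

Derivation:
Step 0: GG
Step 1: [GG][GG]


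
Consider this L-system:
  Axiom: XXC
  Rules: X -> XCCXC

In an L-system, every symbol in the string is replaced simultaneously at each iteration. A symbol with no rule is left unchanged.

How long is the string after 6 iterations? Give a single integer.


Step 0: length = 3
Step 1: length = 11
Step 2: length = 27
Step 3: length = 59
Step 4: length = 123
Step 5: length = 251
Step 6: length = 507

Answer: 507


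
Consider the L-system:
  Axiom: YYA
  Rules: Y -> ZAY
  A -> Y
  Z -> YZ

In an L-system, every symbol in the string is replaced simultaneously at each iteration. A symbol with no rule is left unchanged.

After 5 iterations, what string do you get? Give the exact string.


Step 0: YYA
Step 1: ZAYZAYY
Step 2: YZYZAYYZYZAYZAY
Step 3: ZAYYZZAYYZYZAYZAYYZZAYYZYZAYYZYZAY
Step 4: YZYZAYZAYYZYZYZAYZAYYZZAYYZYZAYYZYZAYZAYYZYZYZAYZAYYZZAYYZYZAYZAYYZZAYYZYZAY
Step 5: ZAYYZZAYYZYZAYYZYZAYZAYYZZAYYZZAYYZYZAYYZYZAYZAYYZYZYZAYZAYYZZAYYZYZAYZAYYZZAYYZYZAYYZYZAYZAYYZZAYYZZAYYZYZAYYZYZAYZAYYZYZYZAYZAYYZZAYYZYZAYYZYZAYZAYYZYZYZAYZAYYZZAYYZYZAY

Answer: ZAYYZZAYYZYZAYYZYZAYZAYYZZAYYZZAYYZYZAYYZYZAYZAYYZYZYZAYZAYYZZAYYZYZAYZAYYZZAYYZYZAYYZYZAYZAYYZZAYYZZAYYZYZAYYZYZAYZAYYZYZYZAYZAYYZZAYYZYZAYYZYZAYZAYYZYZYZAYZAYYZZAYYZYZAY


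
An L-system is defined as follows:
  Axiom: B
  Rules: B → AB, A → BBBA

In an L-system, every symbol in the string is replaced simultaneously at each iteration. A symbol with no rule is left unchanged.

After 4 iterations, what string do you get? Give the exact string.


Step 0: B
Step 1: AB
Step 2: BBBAAB
Step 3: ABABABBBBABBBAAB
Step 4: BBBAABBBBAABBBBAABABABABBBBAABABABBBBABBBAAB

Answer: BBBAABBBBAABBBBAABABABABBBBAABABABBBBABBBAAB


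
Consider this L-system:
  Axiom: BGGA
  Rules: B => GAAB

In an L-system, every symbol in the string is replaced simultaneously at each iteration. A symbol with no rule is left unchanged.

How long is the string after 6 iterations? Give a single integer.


Answer: 22

Derivation:
Step 0: length = 4
Step 1: length = 7
Step 2: length = 10
Step 3: length = 13
Step 4: length = 16
Step 5: length = 19
Step 6: length = 22


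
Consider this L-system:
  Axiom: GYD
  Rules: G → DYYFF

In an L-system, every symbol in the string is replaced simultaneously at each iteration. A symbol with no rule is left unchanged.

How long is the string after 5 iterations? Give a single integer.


Answer: 7

Derivation:
Step 0: length = 3
Step 1: length = 7
Step 2: length = 7
Step 3: length = 7
Step 4: length = 7
Step 5: length = 7


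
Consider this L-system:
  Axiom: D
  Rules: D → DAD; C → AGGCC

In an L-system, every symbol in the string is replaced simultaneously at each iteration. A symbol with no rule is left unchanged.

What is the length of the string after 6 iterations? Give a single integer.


Step 0: length = 1
Step 1: length = 3
Step 2: length = 7
Step 3: length = 15
Step 4: length = 31
Step 5: length = 63
Step 6: length = 127

Answer: 127


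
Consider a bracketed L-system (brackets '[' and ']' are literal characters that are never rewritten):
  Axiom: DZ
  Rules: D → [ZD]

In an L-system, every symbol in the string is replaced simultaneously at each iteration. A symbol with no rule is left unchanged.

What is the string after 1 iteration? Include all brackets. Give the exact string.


Step 0: DZ
Step 1: [ZD]Z

Answer: [ZD]Z


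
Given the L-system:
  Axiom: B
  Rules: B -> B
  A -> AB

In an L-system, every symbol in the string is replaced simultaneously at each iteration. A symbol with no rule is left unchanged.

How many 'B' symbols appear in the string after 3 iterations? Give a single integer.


Step 0: B  (1 'B')
Step 1: B  (1 'B')
Step 2: B  (1 'B')
Step 3: B  (1 'B')

Answer: 1


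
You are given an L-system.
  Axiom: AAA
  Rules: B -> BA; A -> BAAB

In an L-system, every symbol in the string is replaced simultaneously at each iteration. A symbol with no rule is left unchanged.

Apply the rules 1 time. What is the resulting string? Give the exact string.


Step 0: AAA
Step 1: BAABBAABBAAB

Answer: BAABBAABBAAB


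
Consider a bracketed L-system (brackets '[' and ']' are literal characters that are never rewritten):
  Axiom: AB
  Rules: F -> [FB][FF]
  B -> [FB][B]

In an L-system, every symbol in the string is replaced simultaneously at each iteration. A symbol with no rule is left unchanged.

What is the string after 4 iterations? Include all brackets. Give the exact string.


Step 0: AB
Step 1: A[FB][B]
Step 2: A[[FB][FF][FB][B]][[FB][B]]
Step 3: A[[[FB][FF][FB][B]][[FB][FF][FB][FF]][[FB][FF][FB][B]][[FB][B]]][[[FB][FF][FB][B]][[FB][B]]]
Step 4: A[[[[FB][FF][FB][B]][[FB][FF][FB][FF]][[FB][FF][FB][B]][[FB][B]]][[[FB][FF][FB][B]][[FB][FF][FB][FF]][[FB][FF][FB][B]][[FB][FF][FB][FF]]][[[FB][FF][FB][B]][[FB][FF][FB][FF]][[FB][FF][FB][B]][[FB][B]]][[[FB][FF][FB][B]][[FB][B]]]][[[[FB][FF][FB][B]][[FB][FF][FB][FF]][[FB][FF][FB][B]][[FB][B]]][[[FB][FF][FB][B]][[FB][B]]]]

Answer: A[[[[FB][FF][FB][B]][[FB][FF][FB][FF]][[FB][FF][FB][B]][[FB][B]]][[[FB][FF][FB][B]][[FB][FF][FB][FF]][[FB][FF][FB][B]][[FB][FF][FB][FF]]][[[FB][FF][FB][B]][[FB][FF][FB][FF]][[FB][FF][FB][B]][[FB][B]]][[[FB][FF][FB][B]][[FB][B]]]][[[[FB][FF][FB][B]][[FB][FF][FB][FF]][[FB][FF][FB][B]][[FB][B]]][[[FB][FF][FB][B]][[FB][B]]]]


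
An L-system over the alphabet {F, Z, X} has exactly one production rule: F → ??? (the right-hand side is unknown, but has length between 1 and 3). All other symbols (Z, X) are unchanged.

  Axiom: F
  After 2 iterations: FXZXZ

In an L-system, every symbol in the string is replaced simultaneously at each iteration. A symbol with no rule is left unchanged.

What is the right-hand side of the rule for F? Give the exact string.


Trying F → FXZ:
  Step 0: F
  Step 1: FXZ
  Step 2: FXZXZ
Matches the given result.

Answer: FXZ


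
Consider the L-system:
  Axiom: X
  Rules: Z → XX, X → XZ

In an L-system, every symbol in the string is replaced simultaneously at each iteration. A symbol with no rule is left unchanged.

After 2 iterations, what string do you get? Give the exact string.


Answer: XZXX

Derivation:
Step 0: X
Step 1: XZ
Step 2: XZXX


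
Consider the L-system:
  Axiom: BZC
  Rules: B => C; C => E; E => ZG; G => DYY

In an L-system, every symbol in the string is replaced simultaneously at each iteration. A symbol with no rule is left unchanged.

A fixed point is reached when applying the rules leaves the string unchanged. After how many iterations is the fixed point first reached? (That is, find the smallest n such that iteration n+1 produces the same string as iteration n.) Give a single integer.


Answer: 4

Derivation:
Step 0: BZC
Step 1: CZE
Step 2: EZZG
Step 3: ZGZZDYY
Step 4: ZDYYZZDYY
Step 5: ZDYYZZDYY  (unchanged — fixed point at step 4)


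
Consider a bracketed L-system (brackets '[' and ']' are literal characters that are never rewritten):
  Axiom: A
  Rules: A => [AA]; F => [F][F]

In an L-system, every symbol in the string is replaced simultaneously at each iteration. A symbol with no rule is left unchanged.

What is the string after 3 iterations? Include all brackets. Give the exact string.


Answer: [[[AA][AA]][[AA][AA]]]

Derivation:
Step 0: A
Step 1: [AA]
Step 2: [[AA][AA]]
Step 3: [[[AA][AA]][[AA][AA]]]


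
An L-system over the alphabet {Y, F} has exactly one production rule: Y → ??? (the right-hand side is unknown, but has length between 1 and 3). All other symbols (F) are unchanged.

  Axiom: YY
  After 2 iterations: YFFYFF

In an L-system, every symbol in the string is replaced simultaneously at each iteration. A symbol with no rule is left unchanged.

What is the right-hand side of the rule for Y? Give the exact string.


Answer: YF

Derivation:
Trying Y → YF:
  Step 0: YY
  Step 1: YFYF
  Step 2: YFFYFF
Matches the given result.


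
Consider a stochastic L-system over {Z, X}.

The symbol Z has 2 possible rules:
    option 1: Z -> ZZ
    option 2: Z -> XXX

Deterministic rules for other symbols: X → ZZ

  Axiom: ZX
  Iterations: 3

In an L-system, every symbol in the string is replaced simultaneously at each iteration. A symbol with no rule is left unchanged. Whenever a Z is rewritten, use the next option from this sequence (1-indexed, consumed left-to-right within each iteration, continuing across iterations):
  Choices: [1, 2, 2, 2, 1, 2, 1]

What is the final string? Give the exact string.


Step 0: ZX
Step 1: ZZZZ  (used choices [1])
Step 2: XXXXXXXXXZZ  (used choices [2, 2, 2, 1])
Step 3: ZZZZZZZZZZZZZZZZZZXXXZZ  (used choices [2, 1])

Answer: ZZZZZZZZZZZZZZZZZZXXXZZ


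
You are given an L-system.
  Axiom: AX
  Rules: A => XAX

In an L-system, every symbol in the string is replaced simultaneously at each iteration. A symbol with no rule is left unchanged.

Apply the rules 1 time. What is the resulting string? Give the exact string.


Answer: XAXX

Derivation:
Step 0: AX
Step 1: XAXX


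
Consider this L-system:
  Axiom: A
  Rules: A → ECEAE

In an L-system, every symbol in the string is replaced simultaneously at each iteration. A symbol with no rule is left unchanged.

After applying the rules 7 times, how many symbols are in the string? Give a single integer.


Answer: 29

Derivation:
Step 0: length = 1
Step 1: length = 5
Step 2: length = 9
Step 3: length = 13
Step 4: length = 17
Step 5: length = 21
Step 6: length = 25
Step 7: length = 29


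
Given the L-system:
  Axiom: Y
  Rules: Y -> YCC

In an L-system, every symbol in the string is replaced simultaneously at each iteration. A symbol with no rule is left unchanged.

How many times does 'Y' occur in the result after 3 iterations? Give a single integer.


Step 0: Y  (1 'Y')
Step 1: YCC  (1 'Y')
Step 2: YCCCC  (1 'Y')
Step 3: YCCCCCC  (1 'Y')

Answer: 1


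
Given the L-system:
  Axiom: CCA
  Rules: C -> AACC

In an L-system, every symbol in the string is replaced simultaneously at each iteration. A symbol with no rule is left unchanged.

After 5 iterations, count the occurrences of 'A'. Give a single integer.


Answer: 125

Derivation:
Step 0: CCA  (1 'A')
Step 1: AACCAACCA  (5 'A')
Step 2: AAAACCAACCAAAACCAACCA  (13 'A')
Step 3: AAAAAACCAACCAAAACCAACCAAAAAACCAACCAAAACCAACCA  (29 'A')
Step 4: AAAAAAAACCAACCAAAACCAACCAAAAAACCAACCAAAACCAACCAAAAAAAACCAACCAAAACCAACCAAAAAACCAACCAAAACCAACCA  (61 'A')
Step 5: AAAAAAAAAACCAACCAAAACCAACCAAAAAACCAACCAAAACCAACCAAAAAAAACCAACCAAAACCAACCAAAAAACCAACCAAAACCAACCAAAAAAAAAACCAACCAAAACCAACCAAAAAACCAACCAAAACCAACCAAAAAAAACCAACCAAAACCAACCAAAAAACCAACCAAAACCAACCA  (125 'A')


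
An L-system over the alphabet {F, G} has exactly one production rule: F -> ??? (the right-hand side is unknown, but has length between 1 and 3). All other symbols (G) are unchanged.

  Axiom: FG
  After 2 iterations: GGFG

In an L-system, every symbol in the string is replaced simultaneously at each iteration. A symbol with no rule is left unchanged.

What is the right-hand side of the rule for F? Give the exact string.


Trying F -> GF:
  Step 0: FG
  Step 1: GFG
  Step 2: GGFG
Matches the given result.

Answer: GF


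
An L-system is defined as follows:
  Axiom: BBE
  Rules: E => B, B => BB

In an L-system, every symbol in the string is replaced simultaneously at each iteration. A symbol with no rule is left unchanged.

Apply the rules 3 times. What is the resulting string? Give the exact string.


Answer: BBBBBBBBBBBBBBBBBBBB

Derivation:
Step 0: BBE
Step 1: BBBBB
Step 2: BBBBBBBBBB
Step 3: BBBBBBBBBBBBBBBBBBBB


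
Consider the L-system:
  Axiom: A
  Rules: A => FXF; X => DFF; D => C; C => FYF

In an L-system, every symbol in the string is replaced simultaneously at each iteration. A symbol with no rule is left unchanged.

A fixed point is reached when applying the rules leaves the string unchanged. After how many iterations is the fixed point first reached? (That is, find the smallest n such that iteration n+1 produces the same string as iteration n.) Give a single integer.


Answer: 4

Derivation:
Step 0: A
Step 1: FXF
Step 2: FDFFF
Step 3: FCFFF
Step 4: FFYFFFF
Step 5: FFYFFFF  (unchanged — fixed point at step 4)


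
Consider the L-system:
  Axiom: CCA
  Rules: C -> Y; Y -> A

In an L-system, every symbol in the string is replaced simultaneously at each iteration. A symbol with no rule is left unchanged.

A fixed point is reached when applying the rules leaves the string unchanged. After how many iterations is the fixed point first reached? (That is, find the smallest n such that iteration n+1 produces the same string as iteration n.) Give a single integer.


Answer: 2

Derivation:
Step 0: CCA
Step 1: YYA
Step 2: AAA
Step 3: AAA  (unchanged — fixed point at step 2)


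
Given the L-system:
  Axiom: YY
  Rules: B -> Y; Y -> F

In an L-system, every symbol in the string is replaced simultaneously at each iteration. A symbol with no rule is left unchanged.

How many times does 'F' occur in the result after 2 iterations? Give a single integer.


Step 0: YY  (0 'F')
Step 1: FF  (2 'F')
Step 2: FF  (2 'F')

Answer: 2


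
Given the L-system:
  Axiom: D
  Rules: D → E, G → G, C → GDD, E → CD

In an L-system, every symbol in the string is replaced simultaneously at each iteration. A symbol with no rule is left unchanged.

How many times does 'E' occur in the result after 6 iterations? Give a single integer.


Answer: 4

Derivation:
Step 0: D  (0 'E')
Step 1: E  (1 'E')
Step 2: CD  (0 'E')
Step 3: GDDE  (1 'E')
Step 4: GEECD  (2 'E')
Step 5: GCDCDGDDE  (1 'E')
Step 6: GGDDEGDDEGEECD  (4 'E')


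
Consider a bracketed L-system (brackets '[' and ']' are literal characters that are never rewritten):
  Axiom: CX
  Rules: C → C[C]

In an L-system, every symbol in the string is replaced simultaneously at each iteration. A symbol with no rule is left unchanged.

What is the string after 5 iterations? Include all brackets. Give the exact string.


Answer: C[C][C[C]][C[C][C[C]]][C[C][C[C]][C[C][C[C]]]][C[C][C[C]][C[C][C[C]]][C[C][C[C]][C[C][C[C]]]]]X

Derivation:
Step 0: CX
Step 1: C[C]X
Step 2: C[C][C[C]]X
Step 3: C[C][C[C]][C[C][C[C]]]X
Step 4: C[C][C[C]][C[C][C[C]]][C[C][C[C]][C[C][C[C]]]]X
Step 5: C[C][C[C]][C[C][C[C]]][C[C][C[C]][C[C][C[C]]]][C[C][C[C]][C[C][C[C]]][C[C][C[C]][C[C][C[C]]]]]X
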